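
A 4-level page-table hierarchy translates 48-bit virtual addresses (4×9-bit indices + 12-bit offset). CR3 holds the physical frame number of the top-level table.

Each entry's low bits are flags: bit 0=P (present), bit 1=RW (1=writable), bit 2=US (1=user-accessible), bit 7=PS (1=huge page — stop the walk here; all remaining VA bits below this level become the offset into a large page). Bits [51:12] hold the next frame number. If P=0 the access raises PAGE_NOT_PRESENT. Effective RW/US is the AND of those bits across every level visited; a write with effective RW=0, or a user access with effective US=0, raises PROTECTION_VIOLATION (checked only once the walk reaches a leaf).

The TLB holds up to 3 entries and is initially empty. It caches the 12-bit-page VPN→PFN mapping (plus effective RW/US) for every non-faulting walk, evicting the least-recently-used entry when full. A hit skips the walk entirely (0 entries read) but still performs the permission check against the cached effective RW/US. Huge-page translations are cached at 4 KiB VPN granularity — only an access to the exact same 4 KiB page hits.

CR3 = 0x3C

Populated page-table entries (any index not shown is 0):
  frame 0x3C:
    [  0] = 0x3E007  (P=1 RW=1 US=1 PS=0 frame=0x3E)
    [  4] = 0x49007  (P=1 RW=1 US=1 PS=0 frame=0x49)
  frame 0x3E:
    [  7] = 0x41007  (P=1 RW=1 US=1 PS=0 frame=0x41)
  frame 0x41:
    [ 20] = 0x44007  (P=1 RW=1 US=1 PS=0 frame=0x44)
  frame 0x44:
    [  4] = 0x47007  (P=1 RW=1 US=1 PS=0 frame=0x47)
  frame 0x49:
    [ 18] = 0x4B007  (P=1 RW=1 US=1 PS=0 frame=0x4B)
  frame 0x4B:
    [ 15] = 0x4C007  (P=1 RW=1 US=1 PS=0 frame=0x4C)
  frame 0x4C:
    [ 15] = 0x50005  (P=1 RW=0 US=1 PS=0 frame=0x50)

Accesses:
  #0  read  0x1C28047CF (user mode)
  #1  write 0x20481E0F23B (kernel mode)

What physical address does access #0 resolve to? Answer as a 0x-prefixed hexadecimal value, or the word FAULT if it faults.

Trace:
#0 VA=0x1C28047CF (r,user):
  L0 @0x3C[0] → 0x3E007  P=1,RW=1,US=1,PS=0
  L1 @0x3E[7] → 0x41007  P=1,RW=1,US=1,PS=0
  L2 @0x41[20] → 0x44007  P=1,RW=1,US=1,PS=0
  L3 @0x44[4] → 0x47007  P=1,RW=1,US=1,PS=0
  ✓ 0x477CF  — 4 lookups
#1 VA=0x20481E0F23B (w,kernel):
  L0 @0x3C[4] → 0x49007  P=1,RW=1,US=1,PS=0
  L1 @0x49[18] → 0x4B007  P=1,RW=1,US=1,PS=0
  L2 @0x4B[15] → 0x4C007  P=1,RW=1,US=1,PS=0
  L3 @0x4C[15] → 0x50005  P=1,RW=0,US=1,PS=0
  ⇒ fault: PROTECTION_VIOLATION  — 4 lookups

Access #0 PA: 0x477CF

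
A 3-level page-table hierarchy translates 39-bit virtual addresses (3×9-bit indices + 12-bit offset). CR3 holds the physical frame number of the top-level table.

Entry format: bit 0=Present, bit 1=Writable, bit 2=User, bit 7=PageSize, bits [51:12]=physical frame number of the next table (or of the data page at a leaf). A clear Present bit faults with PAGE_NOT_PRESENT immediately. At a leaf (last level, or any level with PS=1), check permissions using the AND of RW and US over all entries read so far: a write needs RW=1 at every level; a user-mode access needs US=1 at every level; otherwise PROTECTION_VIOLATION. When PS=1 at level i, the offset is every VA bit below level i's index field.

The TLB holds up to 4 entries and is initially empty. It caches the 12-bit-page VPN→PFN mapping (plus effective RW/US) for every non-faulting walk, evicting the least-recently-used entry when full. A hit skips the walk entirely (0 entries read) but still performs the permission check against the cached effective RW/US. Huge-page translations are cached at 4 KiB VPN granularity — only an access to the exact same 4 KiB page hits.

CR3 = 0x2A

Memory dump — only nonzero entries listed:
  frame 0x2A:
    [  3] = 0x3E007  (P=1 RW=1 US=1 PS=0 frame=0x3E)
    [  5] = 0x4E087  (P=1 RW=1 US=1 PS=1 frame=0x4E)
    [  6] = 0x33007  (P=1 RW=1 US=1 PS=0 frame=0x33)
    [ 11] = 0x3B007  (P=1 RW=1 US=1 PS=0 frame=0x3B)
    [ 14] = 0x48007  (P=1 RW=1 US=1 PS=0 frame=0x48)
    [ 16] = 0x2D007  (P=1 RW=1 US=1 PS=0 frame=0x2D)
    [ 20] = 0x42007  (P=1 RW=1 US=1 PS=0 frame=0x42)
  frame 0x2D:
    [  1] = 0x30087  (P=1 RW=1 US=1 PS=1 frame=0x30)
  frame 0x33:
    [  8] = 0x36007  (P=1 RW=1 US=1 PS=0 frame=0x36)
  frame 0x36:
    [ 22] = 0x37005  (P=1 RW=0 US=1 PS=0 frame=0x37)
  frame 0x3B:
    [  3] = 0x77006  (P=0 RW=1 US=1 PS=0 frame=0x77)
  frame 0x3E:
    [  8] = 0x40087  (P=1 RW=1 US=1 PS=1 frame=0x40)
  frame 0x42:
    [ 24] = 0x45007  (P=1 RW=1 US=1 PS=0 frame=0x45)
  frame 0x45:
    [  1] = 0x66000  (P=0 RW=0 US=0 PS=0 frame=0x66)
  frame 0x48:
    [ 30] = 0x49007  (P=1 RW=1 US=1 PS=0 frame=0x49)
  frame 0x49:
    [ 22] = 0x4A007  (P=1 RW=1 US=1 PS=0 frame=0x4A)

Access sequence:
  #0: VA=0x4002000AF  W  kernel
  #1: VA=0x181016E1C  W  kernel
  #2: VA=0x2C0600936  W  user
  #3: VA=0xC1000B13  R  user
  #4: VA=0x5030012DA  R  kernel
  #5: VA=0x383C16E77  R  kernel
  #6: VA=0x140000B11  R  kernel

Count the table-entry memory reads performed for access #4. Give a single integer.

Per-access translation:
#0 VA=0x4002000AF (w,kernel):
  L0: frame=0x2A idx=16 entry=0x2D007 [P=1 RW=1 US=1 PS=0]
  L1: frame=0x2D idx=1 entry=0x30087 [P=1 RW=1 US=1 PS=1]
  → PA=0x300AF (huge @L1)  (2 entries read)
#1 VA=0x181016E1C (w,kernel):
  L0: frame=0x2A idx=6 entry=0x33007 [P=1 RW=1 US=1 PS=0]
  L1: frame=0x33 idx=8 entry=0x36007 [P=1 RW=1 US=1 PS=0]
  L2: frame=0x36 idx=22 entry=0x37005 [P=1 RW=0 US=1 PS=0]
  ⇒ fault: PROTECTION_VIOLATION  — 3 lookups
#2 VA=0x2C0600936 (w,user):
  L0: frame=0x2A idx=11 entry=0x3B007 [P=1 RW=1 US=1 PS=0]
  L1: frame=0x3B idx=3 entry=0x77006 [P=0 RW=1 US=1 PS=0]
  ⇒ fault: PAGE_NOT_PRESENT  — 2 lookups
#3 VA=0xC1000B13 (r,user):
  L0: frame=0x2A idx=3 entry=0x3E007 [P=1 RW=1 US=1 PS=0]
  L1: frame=0x3E idx=8 entry=0x40087 [P=1 RW=1 US=1 PS=1]
  → PA=0x40B13 (huge @L1)  (2 entries read)
#4 VA=0x5030012DA (r,kernel):
  L0: frame=0x2A idx=20 entry=0x42007 [P=1 RW=1 US=1 PS=0]
  L1: frame=0x42 idx=24 entry=0x45007 [P=1 RW=1 US=1 PS=0]
  L2: frame=0x45 idx=1 entry=0x66000 [P=0 RW=0 US=0 PS=0]
  ⇒ fault: PAGE_NOT_PRESENT  — 3 lookups
#5 VA=0x383C16E77 (r,kernel):
  L0: frame=0x2A idx=14 entry=0x48007 [P=1 RW=1 US=1 PS=0]
  L1: frame=0x48 idx=30 entry=0x49007 [P=1 RW=1 US=1 PS=0]
  L2: frame=0x49 idx=22 entry=0x4A007 [P=1 RW=1 US=1 PS=0]
  → PA=0x4AE77  (3 entries read)
#6 VA=0x140000B11 (r,kernel):
  L0: frame=0x2A idx=5 entry=0x4E087 [P=1 RW=1 US=1 PS=1]
  → PA=0x4EB11 (huge @L0)  (1 entries read)

Entries read for #4: 3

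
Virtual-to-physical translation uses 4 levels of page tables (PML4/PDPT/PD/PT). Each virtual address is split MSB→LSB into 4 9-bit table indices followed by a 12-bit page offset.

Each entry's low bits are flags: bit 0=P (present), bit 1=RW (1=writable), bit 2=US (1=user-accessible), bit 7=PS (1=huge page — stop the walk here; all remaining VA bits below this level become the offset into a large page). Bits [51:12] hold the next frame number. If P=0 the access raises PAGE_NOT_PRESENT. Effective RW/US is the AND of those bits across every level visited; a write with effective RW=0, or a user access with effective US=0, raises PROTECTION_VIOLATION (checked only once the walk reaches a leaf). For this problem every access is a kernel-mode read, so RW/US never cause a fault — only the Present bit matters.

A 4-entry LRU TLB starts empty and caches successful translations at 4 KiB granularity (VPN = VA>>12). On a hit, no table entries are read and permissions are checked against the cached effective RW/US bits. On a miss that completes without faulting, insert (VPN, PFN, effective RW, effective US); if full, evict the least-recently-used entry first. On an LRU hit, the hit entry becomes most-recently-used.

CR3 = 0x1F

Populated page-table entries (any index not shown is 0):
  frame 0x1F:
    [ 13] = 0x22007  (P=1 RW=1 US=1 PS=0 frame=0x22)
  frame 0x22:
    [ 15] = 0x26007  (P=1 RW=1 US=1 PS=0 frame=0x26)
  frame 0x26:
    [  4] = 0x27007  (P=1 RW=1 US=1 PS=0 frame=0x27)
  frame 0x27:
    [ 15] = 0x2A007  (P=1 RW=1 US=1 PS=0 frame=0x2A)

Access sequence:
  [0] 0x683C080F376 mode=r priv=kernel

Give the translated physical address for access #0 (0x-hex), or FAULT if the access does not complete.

Per-access translation:
#0 VA=0x683C080F376 (r,kernel):
  [0] read 0x1F idx=13: raw=0x22007 flags P=1 W=1 U=1 S=0
  [1] read 0x22 idx=15: raw=0x26007 flags P=1 W=1 U=1 S=0
  [2] read 0x26 idx=4: raw=0x27007 flags P=1 W=1 U=1 S=0
  [3] read 0x27 idx=15: raw=0x2A007 flags P=1 W=1 U=1 S=0
  ✓ 0x2A376  — 4 lookups

Access #0 PA: 0x2A376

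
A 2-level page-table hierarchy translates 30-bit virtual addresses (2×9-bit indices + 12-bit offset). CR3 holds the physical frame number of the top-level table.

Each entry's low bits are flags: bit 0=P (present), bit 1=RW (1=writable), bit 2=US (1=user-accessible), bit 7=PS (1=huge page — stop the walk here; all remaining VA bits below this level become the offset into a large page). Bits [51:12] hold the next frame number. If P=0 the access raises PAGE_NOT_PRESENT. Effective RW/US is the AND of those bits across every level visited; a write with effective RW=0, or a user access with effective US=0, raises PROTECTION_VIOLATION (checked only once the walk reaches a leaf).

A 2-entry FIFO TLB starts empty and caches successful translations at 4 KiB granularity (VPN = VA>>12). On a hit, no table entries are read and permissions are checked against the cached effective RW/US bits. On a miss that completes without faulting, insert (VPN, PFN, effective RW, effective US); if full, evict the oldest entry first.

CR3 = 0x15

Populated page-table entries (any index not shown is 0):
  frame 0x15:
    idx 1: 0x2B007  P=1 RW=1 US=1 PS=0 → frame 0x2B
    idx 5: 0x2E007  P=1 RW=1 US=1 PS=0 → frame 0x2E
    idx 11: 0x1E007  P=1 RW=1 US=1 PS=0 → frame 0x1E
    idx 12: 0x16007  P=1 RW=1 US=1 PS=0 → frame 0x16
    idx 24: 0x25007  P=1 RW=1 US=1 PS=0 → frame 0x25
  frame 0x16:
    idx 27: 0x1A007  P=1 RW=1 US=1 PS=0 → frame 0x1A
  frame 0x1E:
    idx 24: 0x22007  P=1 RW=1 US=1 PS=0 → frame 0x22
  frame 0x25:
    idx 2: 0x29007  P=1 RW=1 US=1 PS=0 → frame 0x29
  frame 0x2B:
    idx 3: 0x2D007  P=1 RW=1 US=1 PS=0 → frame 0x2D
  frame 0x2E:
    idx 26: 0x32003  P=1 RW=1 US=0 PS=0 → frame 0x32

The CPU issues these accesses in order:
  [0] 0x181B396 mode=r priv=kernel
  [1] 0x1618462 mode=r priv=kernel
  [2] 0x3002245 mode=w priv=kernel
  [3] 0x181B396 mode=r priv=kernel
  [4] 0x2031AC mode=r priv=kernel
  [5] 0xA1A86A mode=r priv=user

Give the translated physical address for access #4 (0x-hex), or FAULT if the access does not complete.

Walk each access:
#0 VA=0x181B396 (r,kernel):
  L0: frame=0x15 idx=12 entry=0x16007 [P=1 RW=1 US=1 PS=0]
  L1: frame=0x16 idx=27 entry=0x1A007 [P=1 RW=1 US=1 PS=0]
  → PA=0x1A396  (2 entries read)
#1 VA=0x1618462 (r,kernel):
  L0: frame=0x15 idx=11 entry=0x1E007 [P=1 RW=1 US=1 PS=0]
  L1: frame=0x1E idx=24 entry=0x22007 [P=1 RW=1 US=1 PS=0]
  → PA=0x22462  (2 entries read)
#2 VA=0x3002245 (w,kernel):
  L0: frame=0x15 idx=24 entry=0x25007 [P=1 RW=1 US=1 PS=0]
  L1: frame=0x25 idx=2 entry=0x29007 [P=1 RW=1 US=1 PS=0]
  → PA=0x29245  (2 entries read)
#3 VA=0x181B396 (r,kernel):
  L0: frame=0x15 idx=12 entry=0x16007 [P=1 RW=1 US=1 PS=0]
  L1: frame=0x16 idx=27 entry=0x1A007 [P=1 RW=1 US=1 PS=0]
  → PA=0x1A396  (2 entries read)
#4 VA=0x2031AC (r,kernel):
  L0: frame=0x15 idx=1 entry=0x2B007 [P=1 RW=1 US=1 PS=0]
  L1: frame=0x2B idx=3 entry=0x2D007 [P=1 RW=1 US=1 PS=0]
  → PA=0x2D1AC  (2 entries read)
#5 VA=0xA1A86A (r,user):
  L0: frame=0x15 idx=5 entry=0x2E007 [P=1 RW=1 US=1 PS=0]
  L1: frame=0x2E idx=26 entry=0x32003 [P=1 RW=1 US=0 PS=0]
  ⇒ fault: PROTECTION_VIOLATION  — 2 lookups

Access #4 PA: 0x2D1AC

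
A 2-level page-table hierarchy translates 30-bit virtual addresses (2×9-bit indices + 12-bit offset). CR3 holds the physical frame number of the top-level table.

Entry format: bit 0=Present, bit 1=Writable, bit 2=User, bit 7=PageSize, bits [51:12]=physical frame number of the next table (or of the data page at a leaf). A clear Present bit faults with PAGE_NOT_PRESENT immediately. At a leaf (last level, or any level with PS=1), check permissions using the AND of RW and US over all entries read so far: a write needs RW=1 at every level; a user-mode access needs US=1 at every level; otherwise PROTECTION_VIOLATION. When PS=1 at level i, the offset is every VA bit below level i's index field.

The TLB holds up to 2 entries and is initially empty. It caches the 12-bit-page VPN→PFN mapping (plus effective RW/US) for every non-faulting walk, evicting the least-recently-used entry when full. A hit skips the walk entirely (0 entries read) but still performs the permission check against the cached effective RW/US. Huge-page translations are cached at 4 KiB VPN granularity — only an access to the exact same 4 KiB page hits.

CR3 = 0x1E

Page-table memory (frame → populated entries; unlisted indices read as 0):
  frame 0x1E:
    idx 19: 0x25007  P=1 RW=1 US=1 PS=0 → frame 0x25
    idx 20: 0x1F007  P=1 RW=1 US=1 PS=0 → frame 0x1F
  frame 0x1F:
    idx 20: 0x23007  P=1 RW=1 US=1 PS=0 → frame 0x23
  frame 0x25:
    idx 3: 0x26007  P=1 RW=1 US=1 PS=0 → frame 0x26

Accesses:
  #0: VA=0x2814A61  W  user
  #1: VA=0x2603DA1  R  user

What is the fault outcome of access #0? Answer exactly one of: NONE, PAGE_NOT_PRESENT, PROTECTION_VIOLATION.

Per-access translation:
#0 VA=0x2814A61 (w,user):
  L0: frame=0x1E idx=20 entry=0x1F007 [P=1 RW=1 US=1 PS=0]
  L1: frame=0x1F idx=20 entry=0x23007 [P=1 RW=1 US=1 PS=0]
  ⇒ phys 0x23A61  [2 reads]
#1 VA=0x2603DA1 (r,user):
  L0: frame=0x1E idx=19 entry=0x25007 [P=1 RW=1 US=1 PS=0]
  L1: frame=0x25 idx=3 entry=0x26007 [P=1 RW=1 US=1 PS=0]
  ⇒ phys 0x26DA1  [2 reads]

Access #0 fault: NONE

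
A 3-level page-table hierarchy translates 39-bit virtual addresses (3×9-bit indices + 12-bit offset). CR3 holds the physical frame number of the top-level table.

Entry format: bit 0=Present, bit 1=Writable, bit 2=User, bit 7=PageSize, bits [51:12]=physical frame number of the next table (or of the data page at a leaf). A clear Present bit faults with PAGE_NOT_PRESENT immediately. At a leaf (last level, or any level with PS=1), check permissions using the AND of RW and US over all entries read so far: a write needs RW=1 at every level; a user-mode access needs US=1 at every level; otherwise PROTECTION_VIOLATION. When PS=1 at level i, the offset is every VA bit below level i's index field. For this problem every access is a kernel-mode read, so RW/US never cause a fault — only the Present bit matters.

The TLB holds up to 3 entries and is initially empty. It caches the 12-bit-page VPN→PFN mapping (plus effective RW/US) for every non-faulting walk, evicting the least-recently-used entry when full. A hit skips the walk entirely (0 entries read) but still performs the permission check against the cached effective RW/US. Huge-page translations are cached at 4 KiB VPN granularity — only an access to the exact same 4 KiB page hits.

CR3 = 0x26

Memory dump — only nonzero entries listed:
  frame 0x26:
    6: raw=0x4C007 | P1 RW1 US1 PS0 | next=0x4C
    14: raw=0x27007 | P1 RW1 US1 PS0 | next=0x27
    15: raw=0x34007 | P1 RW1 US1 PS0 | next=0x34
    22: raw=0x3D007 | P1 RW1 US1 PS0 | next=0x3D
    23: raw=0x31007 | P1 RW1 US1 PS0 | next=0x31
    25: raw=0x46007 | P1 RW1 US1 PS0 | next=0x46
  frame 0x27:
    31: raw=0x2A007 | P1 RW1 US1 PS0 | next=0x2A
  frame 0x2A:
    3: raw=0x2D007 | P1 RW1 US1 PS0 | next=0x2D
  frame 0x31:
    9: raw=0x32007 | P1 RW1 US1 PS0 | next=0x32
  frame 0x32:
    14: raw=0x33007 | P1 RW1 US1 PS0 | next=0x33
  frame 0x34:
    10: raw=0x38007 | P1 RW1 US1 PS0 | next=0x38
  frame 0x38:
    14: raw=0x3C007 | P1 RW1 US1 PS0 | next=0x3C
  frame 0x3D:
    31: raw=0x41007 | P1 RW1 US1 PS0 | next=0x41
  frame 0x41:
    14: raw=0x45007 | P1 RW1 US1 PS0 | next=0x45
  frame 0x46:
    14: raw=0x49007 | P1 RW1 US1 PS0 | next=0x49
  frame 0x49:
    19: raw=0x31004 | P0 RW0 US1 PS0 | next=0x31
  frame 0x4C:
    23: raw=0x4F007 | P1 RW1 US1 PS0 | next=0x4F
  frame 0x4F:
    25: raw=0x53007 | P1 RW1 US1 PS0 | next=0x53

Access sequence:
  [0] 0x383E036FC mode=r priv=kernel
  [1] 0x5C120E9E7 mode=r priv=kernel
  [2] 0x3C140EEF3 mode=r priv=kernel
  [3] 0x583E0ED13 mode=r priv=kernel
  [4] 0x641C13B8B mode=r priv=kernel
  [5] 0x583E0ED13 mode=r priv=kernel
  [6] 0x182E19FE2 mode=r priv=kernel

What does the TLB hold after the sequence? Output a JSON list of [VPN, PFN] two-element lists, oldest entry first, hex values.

Trace:
#0 VA=0x383E036FC (r,kernel):
  L0: frame=0x26 idx=14 entry=0x27007 [P=1 RW=1 US=1 PS=0]
  L1: frame=0x27 idx=31 entry=0x2A007 [P=1 RW=1 US=1 PS=0]
  L2: frame=0x2A idx=3 entry=0x2D007 [P=1 RW=1 US=1 PS=0]
  → PA=0x2D6FC  (3 entries read)
#1 VA=0x5C120E9E7 (r,kernel):
  L0: frame=0x26 idx=23 entry=0x31007 [P=1 RW=1 US=1 PS=0]
  L1: frame=0x31 idx=9 entry=0x32007 [P=1 RW=1 US=1 PS=0]
  L2: frame=0x32 idx=14 entry=0x33007 [P=1 RW=1 US=1 PS=0]
  → PA=0x339E7  (3 entries read)
#2 VA=0x3C140EEF3 (r,kernel):
  L0: frame=0x26 idx=15 entry=0x34007 [P=1 RW=1 US=1 PS=0]
  L1: frame=0x34 idx=10 entry=0x38007 [P=1 RW=1 US=1 PS=0]
  L2: frame=0x38 idx=14 entry=0x3C007 [P=1 RW=1 US=1 PS=0]
  → PA=0x3CEF3  (3 entries read)
#3 VA=0x583E0ED13 (r,kernel):
  L0: frame=0x26 idx=22 entry=0x3D007 [P=1 RW=1 US=1 PS=0]
  L1: frame=0x3D idx=31 entry=0x41007 [P=1 RW=1 US=1 PS=0]
  L2: frame=0x41 idx=14 entry=0x45007 [P=1 RW=1 US=1 PS=0]
  → PA=0x45D13  (3 entries read)
#4 VA=0x641C13B8B (r,kernel):
  L0: frame=0x26 idx=25 entry=0x46007 [P=1 RW=1 US=1 PS=0]
  L1: frame=0x46 idx=14 entry=0x49007 [P=1 RW=1 US=1 PS=0]
  L2: frame=0x49 idx=19 entry=0x31004 [P=0 RW=0 US=1 PS=0]
  ✗ PAGE_NOT_PRESENT  [3 reads]
#5 VA=0x583E0ED13 (r,kernel):
  TLB hit vpn=0x583E0E → PA=0x45D13
#6 VA=0x182E19FE2 (r,kernel):
  L0: frame=0x26 idx=6 entry=0x4C007 [P=1 RW=1 US=1 PS=0]
  L1: frame=0x4C idx=23 entry=0x4F007 [P=1 RW=1 US=1 PS=0]
  L2: frame=0x4F idx=25 entry=0x53007 [P=1 RW=1 US=1 PS=0]
  → PA=0x53FE2  (3 entries read)

TLB: [["0x3C140E", "0x3C"], ["0x583E0E", "0x45"], ["0x182E19", "0x53"]]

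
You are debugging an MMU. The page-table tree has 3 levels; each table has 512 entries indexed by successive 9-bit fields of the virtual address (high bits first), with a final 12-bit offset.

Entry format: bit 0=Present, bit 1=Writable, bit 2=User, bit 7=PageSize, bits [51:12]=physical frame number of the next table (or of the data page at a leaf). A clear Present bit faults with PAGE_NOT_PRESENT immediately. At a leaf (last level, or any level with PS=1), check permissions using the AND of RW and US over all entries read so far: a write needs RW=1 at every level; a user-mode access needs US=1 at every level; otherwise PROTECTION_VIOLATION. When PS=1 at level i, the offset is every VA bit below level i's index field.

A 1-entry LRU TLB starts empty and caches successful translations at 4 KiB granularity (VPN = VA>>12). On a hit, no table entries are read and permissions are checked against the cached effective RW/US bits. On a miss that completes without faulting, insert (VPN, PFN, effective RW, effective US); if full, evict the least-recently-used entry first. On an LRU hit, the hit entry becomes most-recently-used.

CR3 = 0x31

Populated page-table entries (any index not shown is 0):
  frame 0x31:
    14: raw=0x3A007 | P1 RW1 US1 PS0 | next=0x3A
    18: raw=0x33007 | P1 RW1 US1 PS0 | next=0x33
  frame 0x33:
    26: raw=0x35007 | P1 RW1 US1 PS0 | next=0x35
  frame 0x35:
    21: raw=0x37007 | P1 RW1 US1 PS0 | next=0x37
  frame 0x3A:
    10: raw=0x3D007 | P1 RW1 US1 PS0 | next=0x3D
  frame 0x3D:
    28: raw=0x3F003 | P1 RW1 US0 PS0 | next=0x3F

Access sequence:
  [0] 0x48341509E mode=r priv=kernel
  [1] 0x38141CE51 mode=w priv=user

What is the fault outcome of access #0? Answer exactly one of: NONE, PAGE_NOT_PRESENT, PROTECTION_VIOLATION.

Walk each access:
#0 VA=0x48341509E (r,kernel):
  lvl0: tbl 0x31, slot 18 ⇒ 0x33007 (P1/RW1/US1/PS0)
  lvl1: tbl 0x33, slot 26 ⇒ 0x35007 (P1/RW1/US1/PS0)
  lvl2: tbl 0x35, slot 21 ⇒ 0x37007 (P1/RW1/US1/PS0)
  → PA=0x3709E  (3 entries read)
#1 VA=0x38141CE51 (w,user):
  lvl0: tbl 0x31, slot 14 ⇒ 0x3A007 (P1/RW1/US1/PS0)
  lvl1: tbl 0x3A, slot 10 ⇒ 0x3D007 (P1/RW1/US1/PS0)
  lvl2: tbl 0x3D, slot 28 ⇒ 0x3F003 (P1/RW1/US0/PS0)
  ⇒ fault: PROTECTION_VIOLATION  — 3 lookups

Access #0 fault: NONE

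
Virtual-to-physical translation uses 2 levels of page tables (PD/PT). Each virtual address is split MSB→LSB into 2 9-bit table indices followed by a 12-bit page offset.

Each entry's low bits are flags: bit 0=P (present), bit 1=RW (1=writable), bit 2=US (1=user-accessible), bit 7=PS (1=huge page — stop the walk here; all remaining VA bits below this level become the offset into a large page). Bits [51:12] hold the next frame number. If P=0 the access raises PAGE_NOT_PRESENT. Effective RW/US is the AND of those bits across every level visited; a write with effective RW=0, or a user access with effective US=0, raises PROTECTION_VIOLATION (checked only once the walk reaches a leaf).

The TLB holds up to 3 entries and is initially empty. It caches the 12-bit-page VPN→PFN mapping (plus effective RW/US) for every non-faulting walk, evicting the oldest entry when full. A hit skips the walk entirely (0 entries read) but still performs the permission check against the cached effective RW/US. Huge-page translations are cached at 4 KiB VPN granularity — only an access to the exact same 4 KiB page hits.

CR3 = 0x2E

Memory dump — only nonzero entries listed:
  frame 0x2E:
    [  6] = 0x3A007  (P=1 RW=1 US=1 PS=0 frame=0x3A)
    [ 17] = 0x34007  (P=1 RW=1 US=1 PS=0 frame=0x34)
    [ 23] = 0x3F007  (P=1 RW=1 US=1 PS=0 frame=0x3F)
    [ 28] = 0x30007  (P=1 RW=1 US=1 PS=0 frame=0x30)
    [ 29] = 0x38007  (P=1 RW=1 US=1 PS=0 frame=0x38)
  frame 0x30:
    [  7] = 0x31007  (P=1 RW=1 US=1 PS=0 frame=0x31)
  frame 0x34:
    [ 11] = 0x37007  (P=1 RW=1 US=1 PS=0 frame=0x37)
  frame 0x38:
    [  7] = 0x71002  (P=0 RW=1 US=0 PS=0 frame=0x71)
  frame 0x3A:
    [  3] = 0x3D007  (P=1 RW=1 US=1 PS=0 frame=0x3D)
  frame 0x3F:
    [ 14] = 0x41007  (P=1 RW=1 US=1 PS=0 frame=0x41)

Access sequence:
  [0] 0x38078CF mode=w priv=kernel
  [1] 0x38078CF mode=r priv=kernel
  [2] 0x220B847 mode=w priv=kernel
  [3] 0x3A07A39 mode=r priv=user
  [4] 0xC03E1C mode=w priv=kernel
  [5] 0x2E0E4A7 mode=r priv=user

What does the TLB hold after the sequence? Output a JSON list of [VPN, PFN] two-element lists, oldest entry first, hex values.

Trace:
#0 VA=0x38078CF (w,kernel):
  lvl0: tbl 0x2E, slot 28 ⇒ 0x30007 (P1/RW1/US1/PS0)
  lvl1: tbl 0x30, slot 7 ⇒ 0x31007 (P1/RW1/US1/PS0)
  ✓ 0x318CF  — 2 lookups
#1 VA=0x38078CF (r,kernel):
  TLB hit vpn=0x3807 → PA=0x318CF
#2 VA=0x220B847 (w,kernel):
  lvl0: tbl 0x2E, slot 17 ⇒ 0x34007 (P1/RW1/US1/PS0)
  lvl1: tbl 0x34, slot 11 ⇒ 0x37007 (P1/RW1/US1/PS0)
  ✓ 0x37847  — 2 lookups
#3 VA=0x3A07A39 (r,user):
  lvl0: tbl 0x2E, slot 29 ⇒ 0x38007 (P1/RW1/US1/PS0)
  lvl1: tbl 0x38, slot 7 ⇒ 0x71002 (P0/RW1/US0/PS0)
  → PAGE_NOT_PRESENT  (2 entries read)
#4 VA=0xC03E1C (w,kernel):
  lvl0: tbl 0x2E, slot 6 ⇒ 0x3A007 (P1/RW1/US1/PS0)
  lvl1: tbl 0x3A, slot 3 ⇒ 0x3D007 (P1/RW1/US1/PS0)
  ✓ 0x3DE1C  — 2 lookups
#5 VA=0x2E0E4A7 (r,user):
  lvl0: tbl 0x2E, slot 23 ⇒ 0x3F007 (P1/RW1/US1/PS0)
  lvl1: tbl 0x3F, slot 14 ⇒ 0x41007 (P1/RW1/US1/PS0)
  ✓ 0x414A7  — 2 lookups

TLB: [["0x220B", "0x37"], ["0xC03", "0x3D"], ["0x2E0E", "0x41"]]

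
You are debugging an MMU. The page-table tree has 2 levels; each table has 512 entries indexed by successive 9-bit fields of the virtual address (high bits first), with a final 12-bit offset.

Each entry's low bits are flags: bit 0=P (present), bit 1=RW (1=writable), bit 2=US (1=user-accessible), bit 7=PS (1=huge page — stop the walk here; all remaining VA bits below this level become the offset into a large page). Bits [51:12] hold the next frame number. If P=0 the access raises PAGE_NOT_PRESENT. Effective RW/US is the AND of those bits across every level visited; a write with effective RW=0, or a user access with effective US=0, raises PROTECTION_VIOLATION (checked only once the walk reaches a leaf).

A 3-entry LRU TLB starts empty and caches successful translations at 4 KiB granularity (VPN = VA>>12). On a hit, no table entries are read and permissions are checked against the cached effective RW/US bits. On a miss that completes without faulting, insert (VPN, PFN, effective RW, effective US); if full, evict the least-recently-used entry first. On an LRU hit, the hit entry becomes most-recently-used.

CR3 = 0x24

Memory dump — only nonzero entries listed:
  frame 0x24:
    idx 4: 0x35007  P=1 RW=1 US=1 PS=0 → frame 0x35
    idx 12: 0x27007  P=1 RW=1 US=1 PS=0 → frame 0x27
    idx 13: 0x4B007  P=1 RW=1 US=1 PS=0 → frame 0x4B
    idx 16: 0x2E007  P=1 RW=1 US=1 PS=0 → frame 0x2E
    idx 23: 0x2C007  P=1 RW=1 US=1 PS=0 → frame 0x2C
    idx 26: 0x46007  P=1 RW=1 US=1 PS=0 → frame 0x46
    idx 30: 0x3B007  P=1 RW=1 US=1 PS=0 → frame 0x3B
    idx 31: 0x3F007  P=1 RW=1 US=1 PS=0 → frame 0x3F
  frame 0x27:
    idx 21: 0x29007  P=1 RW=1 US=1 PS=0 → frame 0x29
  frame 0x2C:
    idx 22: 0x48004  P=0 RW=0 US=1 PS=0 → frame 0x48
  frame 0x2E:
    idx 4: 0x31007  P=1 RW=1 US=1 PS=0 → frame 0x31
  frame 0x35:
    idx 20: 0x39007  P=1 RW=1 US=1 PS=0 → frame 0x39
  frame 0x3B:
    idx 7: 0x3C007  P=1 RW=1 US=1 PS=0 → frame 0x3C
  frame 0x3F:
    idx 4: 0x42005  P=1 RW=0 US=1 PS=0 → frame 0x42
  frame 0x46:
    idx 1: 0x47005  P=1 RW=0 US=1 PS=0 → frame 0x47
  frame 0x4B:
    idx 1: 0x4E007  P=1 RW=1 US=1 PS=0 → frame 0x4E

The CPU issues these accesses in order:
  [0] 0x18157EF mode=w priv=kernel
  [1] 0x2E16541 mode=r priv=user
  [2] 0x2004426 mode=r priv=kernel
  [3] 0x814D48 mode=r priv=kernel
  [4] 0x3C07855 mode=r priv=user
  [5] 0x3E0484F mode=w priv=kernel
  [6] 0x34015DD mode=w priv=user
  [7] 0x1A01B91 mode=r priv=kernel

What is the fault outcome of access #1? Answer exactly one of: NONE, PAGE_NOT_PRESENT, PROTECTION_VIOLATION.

Trace:
#0 VA=0x18157EF (w,kernel):
  L0 @0x24[12] → 0x27007  P=1,RW=1,US=1,PS=0
  L1 @0x27[21] → 0x29007  P=1,RW=1,US=1,PS=0
  → PA=0x297EF  (2 entries read)
#1 VA=0x2E16541 (r,user):
  L0 @0x24[23] → 0x2C007  P=1,RW=1,US=1,PS=0
  L1 @0x2C[22] → 0x48004  P=0,RW=0,US=1,PS=0
  ✗ PAGE_NOT_PRESENT  [2 reads]
#2 VA=0x2004426 (r,kernel):
  L0 @0x24[16] → 0x2E007  P=1,RW=1,US=1,PS=0
  L1 @0x2E[4] → 0x31007  P=1,RW=1,US=1,PS=0
  → PA=0x31426  (2 entries read)
#3 VA=0x814D48 (r,kernel):
  L0 @0x24[4] → 0x35007  P=1,RW=1,US=1,PS=0
  L1 @0x35[20] → 0x39007  P=1,RW=1,US=1,PS=0
  → PA=0x39D48  (2 entries read)
#4 VA=0x3C07855 (r,user):
  L0 @0x24[30] → 0x3B007  P=1,RW=1,US=1,PS=0
  L1 @0x3B[7] → 0x3C007  P=1,RW=1,US=1,PS=0
  → PA=0x3C855  (2 entries read)
#5 VA=0x3E0484F (w,kernel):
  L0 @0x24[31] → 0x3F007  P=1,RW=1,US=1,PS=0
  L1 @0x3F[4] → 0x42005  P=1,RW=0,US=1,PS=0
  ✗ PROTECTION_VIOLATION  [2 reads]
#6 VA=0x34015DD (w,user):
  L0 @0x24[26] → 0x46007  P=1,RW=1,US=1,PS=0
  L1 @0x46[1] → 0x47005  P=1,RW=0,US=1,PS=0
  ✗ PROTECTION_VIOLATION  [2 reads]
#7 VA=0x1A01B91 (r,kernel):
  L0 @0x24[13] → 0x4B007  P=1,RW=1,US=1,PS=0
  L1 @0x4B[1] → 0x4E007  P=1,RW=1,US=1,PS=0
  → PA=0x4EB91  (2 entries read)

Access #1 fault: PAGE_NOT_PRESENT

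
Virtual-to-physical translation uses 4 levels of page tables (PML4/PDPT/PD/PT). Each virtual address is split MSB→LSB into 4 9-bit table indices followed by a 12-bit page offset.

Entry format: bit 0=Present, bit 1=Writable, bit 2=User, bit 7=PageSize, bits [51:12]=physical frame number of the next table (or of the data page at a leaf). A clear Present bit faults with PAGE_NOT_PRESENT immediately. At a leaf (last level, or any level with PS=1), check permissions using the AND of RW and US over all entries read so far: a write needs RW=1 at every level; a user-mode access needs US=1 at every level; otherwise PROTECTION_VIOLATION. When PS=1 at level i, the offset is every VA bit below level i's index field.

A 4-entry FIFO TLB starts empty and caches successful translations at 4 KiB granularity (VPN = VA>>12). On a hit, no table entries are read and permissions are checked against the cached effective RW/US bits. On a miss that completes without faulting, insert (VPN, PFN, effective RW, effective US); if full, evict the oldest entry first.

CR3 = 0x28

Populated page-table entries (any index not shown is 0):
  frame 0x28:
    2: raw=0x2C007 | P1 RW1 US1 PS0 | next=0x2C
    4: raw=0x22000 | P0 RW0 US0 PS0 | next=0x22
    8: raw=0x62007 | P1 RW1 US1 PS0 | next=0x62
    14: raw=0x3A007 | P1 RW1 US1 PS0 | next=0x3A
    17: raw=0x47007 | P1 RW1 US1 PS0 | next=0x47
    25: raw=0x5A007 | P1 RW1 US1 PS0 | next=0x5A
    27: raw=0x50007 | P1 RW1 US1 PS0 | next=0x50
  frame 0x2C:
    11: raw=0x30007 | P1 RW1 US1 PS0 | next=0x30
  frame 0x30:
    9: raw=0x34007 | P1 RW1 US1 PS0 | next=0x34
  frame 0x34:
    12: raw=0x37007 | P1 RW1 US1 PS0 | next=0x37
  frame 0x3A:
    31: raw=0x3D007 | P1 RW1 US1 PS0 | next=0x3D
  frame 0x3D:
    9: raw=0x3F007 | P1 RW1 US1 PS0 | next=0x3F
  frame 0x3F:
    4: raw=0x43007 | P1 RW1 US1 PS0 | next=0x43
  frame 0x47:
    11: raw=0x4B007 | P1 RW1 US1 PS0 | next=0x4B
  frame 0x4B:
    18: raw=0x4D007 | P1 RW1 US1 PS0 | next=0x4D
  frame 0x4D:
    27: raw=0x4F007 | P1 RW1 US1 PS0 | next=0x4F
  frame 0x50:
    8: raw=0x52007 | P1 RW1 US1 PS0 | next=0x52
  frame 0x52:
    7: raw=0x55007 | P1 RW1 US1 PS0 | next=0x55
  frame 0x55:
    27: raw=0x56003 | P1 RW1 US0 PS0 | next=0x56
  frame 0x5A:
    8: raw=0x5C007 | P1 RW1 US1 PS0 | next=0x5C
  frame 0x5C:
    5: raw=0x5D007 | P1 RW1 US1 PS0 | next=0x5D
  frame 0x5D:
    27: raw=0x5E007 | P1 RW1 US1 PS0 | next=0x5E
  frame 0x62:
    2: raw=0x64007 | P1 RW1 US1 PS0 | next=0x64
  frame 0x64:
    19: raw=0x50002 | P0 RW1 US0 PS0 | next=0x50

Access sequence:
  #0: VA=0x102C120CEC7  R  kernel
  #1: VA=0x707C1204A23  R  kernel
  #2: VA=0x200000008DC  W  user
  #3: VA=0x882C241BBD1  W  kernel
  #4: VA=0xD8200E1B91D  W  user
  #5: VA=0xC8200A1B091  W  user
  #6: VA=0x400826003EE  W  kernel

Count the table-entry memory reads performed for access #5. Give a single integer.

Per-access translation:
#0 VA=0x102C120CEC7 (r,kernel):
  L0: frame=0x28 idx=2 entry=0x2C007 [P=1 RW=1 US=1 PS=0]
  L1: frame=0x2C idx=11 entry=0x30007 [P=1 RW=1 US=1 PS=0]
  L2: frame=0x30 idx=9 entry=0x34007 [P=1 RW=1 US=1 PS=0]
  L3: frame=0x34 idx=12 entry=0x37007 [P=1 RW=1 US=1 PS=0]
  → PA=0x37EC7  (4 entries read)
#1 VA=0x707C1204A23 (r,kernel):
  L0: frame=0x28 idx=14 entry=0x3A007 [P=1 RW=1 US=1 PS=0]
  L1: frame=0x3A idx=31 entry=0x3D007 [P=1 RW=1 US=1 PS=0]
  L2: frame=0x3D idx=9 entry=0x3F007 [P=1 RW=1 US=1 PS=0]
  L3: frame=0x3F idx=4 entry=0x43007 [P=1 RW=1 US=1 PS=0]
  → PA=0x43A23  (4 entries read)
#2 VA=0x200000008DC (w,user):
  L0: frame=0x28 idx=4 entry=0x22000 [P=0 RW=0 US=0 PS=0]
  ⇒ fault: PAGE_NOT_PRESENT  — 1 lookups
#3 VA=0x882C241BBD1 (w,kernel):
  L0: frame=0x28 idx=17 entry=0x47007 [P=1 RW=1 US=1 PS=0]
  L1: frame=0x47 idx=11 entry=0x4B007 [P=1 RW=1 US=1 PS=0]
  L2: frame=0x4B idx=18 entry=0x4D007 [P=1 RW=1 US=1 PS=0]
  L3: frame=0x4D idx=27 entry=0x4F007 [P=1 RW=1 US=1 PS=0]
  → PA=0x4FBD1  (4 entries read)
#4 VA=0xD8200E1B91D (w,user):
  L0: frame=0x28 idx=27 entry=0x50007 [P=1 RW=1 US=1 PS=0]
  L1: frame=0x50 idx=8 entry=0x52007 [P=1 RW=1 US=1 PS=0]
  L2: frame=0x52 idx=7 entry=0x55007 [P=1 RW=1 US=1 PS=0]
  L3: frame=0x55 idx=27 entry=0x56003 [P=1 RW=1 US=0 PS=0]
  ⇒ fault: PROTECTION_VIOLATION  — 4 lookups
#5 VA=0xC8200A1B091 (w,user):
  L0: frame=0x28 idx=25 entry=0x5A007 [P=1 RW=1 US=1 PS=0]
  L1: frame=0x5A idx=8 entry=0x5C007 [P=1 RW=1 US=1 PS=0]
  L2: frame=0x5C idx=5 entry=0x5D007 [P=1 RW=1 US=1 PS=0]
  L3: frame=0x5D idx=27 entry=0x5E007 [P=1 RW=1 US=1 PS=0]
  → PA=0x5E091  (4 entries read)
#6 VA=0x400826003EE (w,kernel):
  L0: frame=0x28 idx=8 entry=0x62007 [P=1 RW=1 US=1 PS=0]
  L1: frame=0x62 idx=2 entry=0x64007 [P=1 RW=1 US=1 PS=0]
  L2: frame=0x64 idx=19 entry=0x50002 [P=0 RW=1 US=0 PS=0]
  ⇒ fault: PAGE_NOT_PRESENT  — 3 lookups

Entries read for #5: 4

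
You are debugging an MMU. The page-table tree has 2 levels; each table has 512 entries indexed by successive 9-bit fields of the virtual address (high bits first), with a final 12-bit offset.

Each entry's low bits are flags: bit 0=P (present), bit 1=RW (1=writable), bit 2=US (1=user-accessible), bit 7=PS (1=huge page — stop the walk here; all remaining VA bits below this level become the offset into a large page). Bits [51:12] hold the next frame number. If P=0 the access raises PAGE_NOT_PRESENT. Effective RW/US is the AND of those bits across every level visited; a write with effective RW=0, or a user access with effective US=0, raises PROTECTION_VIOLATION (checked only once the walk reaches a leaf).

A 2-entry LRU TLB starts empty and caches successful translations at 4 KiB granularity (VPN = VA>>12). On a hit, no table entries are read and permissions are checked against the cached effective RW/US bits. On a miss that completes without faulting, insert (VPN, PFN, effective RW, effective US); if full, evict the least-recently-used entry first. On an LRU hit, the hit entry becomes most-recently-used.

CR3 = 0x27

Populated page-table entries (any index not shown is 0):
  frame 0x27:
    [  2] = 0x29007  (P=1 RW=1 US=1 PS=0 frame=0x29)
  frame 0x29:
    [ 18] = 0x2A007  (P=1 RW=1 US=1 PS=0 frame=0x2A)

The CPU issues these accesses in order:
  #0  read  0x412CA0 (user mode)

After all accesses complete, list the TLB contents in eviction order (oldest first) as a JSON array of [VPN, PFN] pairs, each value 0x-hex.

Walk each access:
#0 VA=0x412CA0 (r,user):
  [0] read 0x27 idx=2: raw=0x29007 flags P=1 W=1 U=1 S=0
  [1] read 0x29 idx=18: raw=0x2A007 flags P=1 W=1 U=1 S=0
  → PA=0x2ACA0  (2 entries read)

TLB: [["0x412", "0x2A"]]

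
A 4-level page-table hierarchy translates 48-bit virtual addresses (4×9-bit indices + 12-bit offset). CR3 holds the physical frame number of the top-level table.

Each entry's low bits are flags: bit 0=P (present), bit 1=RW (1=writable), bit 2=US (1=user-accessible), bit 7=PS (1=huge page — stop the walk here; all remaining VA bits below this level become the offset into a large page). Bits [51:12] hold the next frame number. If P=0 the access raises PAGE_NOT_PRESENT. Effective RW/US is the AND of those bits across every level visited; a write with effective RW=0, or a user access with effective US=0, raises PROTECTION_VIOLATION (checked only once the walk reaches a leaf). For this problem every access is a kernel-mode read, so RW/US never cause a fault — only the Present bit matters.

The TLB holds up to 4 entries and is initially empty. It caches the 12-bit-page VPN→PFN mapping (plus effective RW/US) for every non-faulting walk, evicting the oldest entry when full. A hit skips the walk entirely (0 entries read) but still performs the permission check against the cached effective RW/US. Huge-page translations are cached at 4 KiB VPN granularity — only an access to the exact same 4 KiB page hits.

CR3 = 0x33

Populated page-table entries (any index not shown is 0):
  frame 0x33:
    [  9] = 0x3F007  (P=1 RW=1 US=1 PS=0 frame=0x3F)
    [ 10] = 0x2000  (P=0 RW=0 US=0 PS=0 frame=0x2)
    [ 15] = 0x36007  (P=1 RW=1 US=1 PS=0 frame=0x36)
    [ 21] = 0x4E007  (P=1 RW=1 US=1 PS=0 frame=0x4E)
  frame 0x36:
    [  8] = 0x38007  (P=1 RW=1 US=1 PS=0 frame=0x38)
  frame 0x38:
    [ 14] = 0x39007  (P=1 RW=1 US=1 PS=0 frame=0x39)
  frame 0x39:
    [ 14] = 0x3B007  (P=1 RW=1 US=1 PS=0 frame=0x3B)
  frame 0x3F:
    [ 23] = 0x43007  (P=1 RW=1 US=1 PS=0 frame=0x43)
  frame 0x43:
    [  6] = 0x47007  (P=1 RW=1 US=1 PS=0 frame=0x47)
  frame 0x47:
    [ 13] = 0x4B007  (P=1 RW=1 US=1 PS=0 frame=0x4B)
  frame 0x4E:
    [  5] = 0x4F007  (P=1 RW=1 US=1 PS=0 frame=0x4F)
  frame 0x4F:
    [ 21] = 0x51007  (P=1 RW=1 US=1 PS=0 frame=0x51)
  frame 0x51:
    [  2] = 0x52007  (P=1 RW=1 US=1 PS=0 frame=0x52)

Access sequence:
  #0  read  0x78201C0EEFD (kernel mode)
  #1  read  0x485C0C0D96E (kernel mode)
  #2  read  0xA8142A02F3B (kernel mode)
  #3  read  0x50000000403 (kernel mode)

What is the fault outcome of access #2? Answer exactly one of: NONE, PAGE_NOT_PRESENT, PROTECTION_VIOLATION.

Walk each access:
#0 VA=0x78201C0EEFD (r,kernel):
  L0: frame=0x33 idx=15 entry=0x36007 [P=1 RW=1 US=1 PS=0]
  L1: frame=0x36 idx=8 entry=0x38007 [P=1 RW=1 US=1 PS=0]
  L2: frame=0x38 idx=14 entry=0x39007 [P=1 RW=1 US=1 PS=0]
  L3: frame=0x39 idx=14 entry=0x3B007 [P=1 RW=1 US=1 PS=0]
  ⇒ phys 0x3BEFD  [4 reads]
#1 VA=0x485C0C0D96E (r,kernel):
  L0: frame=0x33 idx=9 entry=0x3F007 [P=1 RW=1 US=1 PS=0]
  L1: frame=0x3F idx=23 entry=0x43007 [P=1 RW=1 US=1 PS=0]
  L2: frame=0x43 idx=6 entry=0x47007 [P=1 RW=1 US=1 PS=0]
  L3: frame=0x47 idx=13 entry=0x4B007 [P=1 RW=1 US=1 PS=0]
  ⇒ phys 0x4B96E  [4 reads]
#2 VA=0xA8142A02F3B (r,kernel):
  L0: frame=0x33 idx=21 entry=0x4E007 [P=1 RW=1 US=1 PS=0]
  L1: frame=0x4E idx=5 entry=0x4F007 [P=1 RW=1 US=1 PS=0]
  L2: frame=0x4F idx=21 entry=0x51007 [P=1 RW=1 US=1 PS=0]
  L3: frame=0x51 idx=2 entry=0x52007 [P=1 RW=1 US=1 PS=0]
  ⇒ phys 0x52F3B  [4 reads]
#3 VA=0x50000000403 (r,kernel):
  L0: frame=0x33 idx=10 entry=0x2000 [P=0 RW=0 US=0 PS=0]
  → PAGE_NOT_PRESENT  (1 entries read)

Access #2 fault: NONE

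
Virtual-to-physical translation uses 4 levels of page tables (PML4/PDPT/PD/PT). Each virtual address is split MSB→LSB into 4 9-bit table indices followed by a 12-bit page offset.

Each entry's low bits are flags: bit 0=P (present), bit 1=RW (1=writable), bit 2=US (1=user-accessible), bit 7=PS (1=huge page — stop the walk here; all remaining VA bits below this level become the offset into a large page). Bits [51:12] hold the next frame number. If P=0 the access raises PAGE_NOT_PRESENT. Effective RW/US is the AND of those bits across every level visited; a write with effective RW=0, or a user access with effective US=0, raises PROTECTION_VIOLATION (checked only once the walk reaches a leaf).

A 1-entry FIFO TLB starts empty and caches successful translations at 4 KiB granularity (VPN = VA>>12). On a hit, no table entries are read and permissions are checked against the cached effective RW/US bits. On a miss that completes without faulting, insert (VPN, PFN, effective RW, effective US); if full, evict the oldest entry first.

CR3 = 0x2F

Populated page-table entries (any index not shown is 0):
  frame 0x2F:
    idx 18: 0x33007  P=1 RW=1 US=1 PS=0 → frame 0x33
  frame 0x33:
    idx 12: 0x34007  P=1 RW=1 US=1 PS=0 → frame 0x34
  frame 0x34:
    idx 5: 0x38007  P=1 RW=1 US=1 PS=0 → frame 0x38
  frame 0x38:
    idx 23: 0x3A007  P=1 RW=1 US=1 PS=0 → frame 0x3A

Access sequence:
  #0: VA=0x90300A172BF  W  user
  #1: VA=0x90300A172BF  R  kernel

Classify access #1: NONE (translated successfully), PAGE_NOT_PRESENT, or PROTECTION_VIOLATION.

Per-access translation:
#0 VA=0x90300A172BF (w,user):
  L0 @0x2F[18] → 0x33007  P=1,RW=1,US=1,PS=0
  L1 @0x33[12] → 0x34007  P=1,RW=1,US=1,PS=0
  L2 @0x34[5] → 0x38007  P=1,RW=1,US=1,PS=0
  L3 @0x38[23] → 0x3A007  P=1,RW=1,US=1,PS=0
  ⇒ phys 0x3A2BF  [4 reads]
#1 VA=0x90300A172BF (r,kernel):
  TLB hit vpn=0x90300A17 → PA=0x3A2BF

Access #1 fault: NONE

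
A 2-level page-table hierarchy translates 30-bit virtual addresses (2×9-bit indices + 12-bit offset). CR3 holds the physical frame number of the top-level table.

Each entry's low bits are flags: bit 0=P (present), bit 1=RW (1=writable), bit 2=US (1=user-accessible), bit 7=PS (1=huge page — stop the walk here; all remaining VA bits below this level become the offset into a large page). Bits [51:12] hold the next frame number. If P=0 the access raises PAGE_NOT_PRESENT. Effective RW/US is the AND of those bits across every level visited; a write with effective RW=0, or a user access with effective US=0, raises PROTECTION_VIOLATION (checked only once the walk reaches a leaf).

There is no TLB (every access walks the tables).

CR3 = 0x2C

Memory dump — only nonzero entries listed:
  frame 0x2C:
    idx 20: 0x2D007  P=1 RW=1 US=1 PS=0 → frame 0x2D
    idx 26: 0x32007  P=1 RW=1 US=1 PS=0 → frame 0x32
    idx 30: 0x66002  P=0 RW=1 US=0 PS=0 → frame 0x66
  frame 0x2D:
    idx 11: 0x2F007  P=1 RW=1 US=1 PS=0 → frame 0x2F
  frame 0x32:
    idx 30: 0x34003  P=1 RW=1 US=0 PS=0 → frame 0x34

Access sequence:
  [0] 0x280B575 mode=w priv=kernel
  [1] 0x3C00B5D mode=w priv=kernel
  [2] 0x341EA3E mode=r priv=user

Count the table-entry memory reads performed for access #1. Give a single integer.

Walk each access:
#0 VA=0x280B575 (w,kernel):
  [0] read 0x2C idx=20: raw=0x2D007 flags P=1 W=1 U=1 S=0
  [1] read 0x2D idx=11: raw=0x2F007 flags P=1 W=1 U=1 S=0
  ✓ 0x2F575  — 2 lookups
#1 VA=0x3C00B5D (w,kernel):
  [0] read 0x2C idx=30: raw=0x66002 flags P=0 W=1 U=0 S=0
  ⇒ fault: PAGE_NOT_PRESENT  — 1 lookups
#2 VA=0x341EA3E (r,user):
  [0] read 0x2C idx=26: raw=0x32007 flags P=1 W=1 U=1 S=0
  [1] read 0x32 idx=30: raw=0x34003 flags P=1 W=1 U=0 S=0
  ⇒ fault: PROTECTION_VIOLATION  — 2 lookups

Entries read for #1: 1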